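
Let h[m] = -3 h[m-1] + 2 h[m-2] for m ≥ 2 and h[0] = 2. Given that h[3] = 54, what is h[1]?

Let h[1] = y.
h[2] = 4 - 3y
h[3] = -12 + 11y
So -12 + 11y = 54, giving y = 6.

6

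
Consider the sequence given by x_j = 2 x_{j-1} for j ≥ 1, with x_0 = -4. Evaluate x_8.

-1024

x_1 = 2·(-4) = -8
x_2 = 2·(-8) = -16
x_3 = 2·(-16) = -32
x_4 = 2·(-32) = -64
x_5 = 2·(-64) = -128
x_6 = 2·(-128) = -256
x_7 = 2·(-256) = -512
x_8 = 2·(-512) = -1024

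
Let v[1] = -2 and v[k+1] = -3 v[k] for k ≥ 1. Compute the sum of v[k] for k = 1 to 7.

-1094

v[2] = -3(-2) = 6
v[3] = -3(6) = -18
v[4] = -3(-18) = 54
v[5] = -3(54) = -162
v[6] = -3(-162) = 486
v[7] = -3(486) = -1458
Sum = (-2) + 6 + (-18) + 54 + (-162) + 486 + (-1458) = -1094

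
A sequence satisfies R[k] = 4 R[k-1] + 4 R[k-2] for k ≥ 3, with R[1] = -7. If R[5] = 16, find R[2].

6

Let R[2] = w.
R[3] = -28 + 4w
R[4] = -112 + 20w
R[5] = -560 + 96w
So -560 + 96w = 16, giving w = 6.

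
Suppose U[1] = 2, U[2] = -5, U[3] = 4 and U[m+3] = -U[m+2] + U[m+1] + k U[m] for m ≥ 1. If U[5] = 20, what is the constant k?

U[4] = -9 + 2k
U[5] = 13 - 7k
So 13 - 7k = 20, giving k = -1.

-1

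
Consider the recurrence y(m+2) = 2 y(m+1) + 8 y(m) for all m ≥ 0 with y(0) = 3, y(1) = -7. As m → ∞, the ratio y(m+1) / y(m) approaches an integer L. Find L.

4

The characteristic equation is r^2 - 2r - 8 = 0, which factors as (r - 4)(r + 2) = 0.
So the roots are 4 and -2. Since |4| > |-2| and the coefficient of 4^m is non-zero, the ratio tends to 4.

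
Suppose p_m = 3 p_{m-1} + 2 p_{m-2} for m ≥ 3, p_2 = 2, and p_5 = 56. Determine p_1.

-1

Let p_1 = z.
p_3 = 6 + 2z
p_4 = 22 + 6z
p_5 = 78 + 22z
So 78 + 22z = 56, giving z = -1.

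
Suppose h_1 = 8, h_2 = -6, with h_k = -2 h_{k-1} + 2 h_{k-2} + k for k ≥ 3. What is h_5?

h_3 = -2*(-6) + 2*8 + 3 = 31
h_4 = -2*31 + 2*(-6) + 4 = -70
h_5 = -2*(-70) + 2*31 + 5 = 207

207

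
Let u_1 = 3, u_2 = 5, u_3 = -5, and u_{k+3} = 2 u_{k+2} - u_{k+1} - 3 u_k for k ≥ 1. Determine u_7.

u_4 = 2·(-5) - 5 - 3·3 = -24
u_5 = 2·(-24) - (-5) - 3·5 = -58
u_6 = 2·(-58) - (-24) - 3·(-5) = -77
u_7 = 2·(-77) - (-58) - 3·(-24) = -24

-24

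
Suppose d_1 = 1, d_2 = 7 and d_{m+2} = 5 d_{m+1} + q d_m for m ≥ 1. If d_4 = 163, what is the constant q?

d_3 = 35 + q
d_4 = 175 + 12q
So 175 + 12q = 163, giving q = -1.

-1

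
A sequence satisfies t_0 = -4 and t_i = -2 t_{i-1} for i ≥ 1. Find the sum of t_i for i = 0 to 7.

t_1 = -2·(-4) = 8
t_2 = -2·8 = -16
t_3 = -2·(-16) = 32
t_4 = -2·32 = -64
t_5 = -2·(-64) = 128
t_6 = -2·128 = -256
t_7 = -2·(-256) = 512
Sum = (-4) + 8 + (-16) + 32 + (-64) + 128 + (-256) + 512 = 340

340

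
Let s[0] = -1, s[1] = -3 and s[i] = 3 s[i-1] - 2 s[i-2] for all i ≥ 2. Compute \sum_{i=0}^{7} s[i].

-502

s[2] = 3·(-3) - 2·(-1) = -7
s[3] = 3·(-7) - 2·(-3) = -15
s[4] = 3·(-15) - 2·(-7) = -31
s[5] = 3·(-31) - 2·(-15) = -63
s[6] = 3·(-63) - 2·(-31) = -127
s[7] = 3·(-127) - 2·(-63) = -255
Sum = (-1) + (-3) + (-7) + (-15) + (-31) + (-63) + (-127) + (-255) = -502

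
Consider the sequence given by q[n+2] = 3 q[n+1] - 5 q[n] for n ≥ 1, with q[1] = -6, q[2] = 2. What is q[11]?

27186

q[3] = 3(2) - 5(-6) = 36
q[4] = 3(36) - 5(2) = 98
q[5] = 3(98) - 5(36) = 114
q[6] = 3(114) - 5(98) = -148
q[7] = 3(-148) - 5(114) = -1014
q[8] = 3(-1014) - 5(-148) = -2302
q[9] = 3(-2302) - 5(-1014) = -1836
q[10] = 3(-1836) - 5(-2302) = 6002
q[11] = 3(6002) - 5(-1836) = 27186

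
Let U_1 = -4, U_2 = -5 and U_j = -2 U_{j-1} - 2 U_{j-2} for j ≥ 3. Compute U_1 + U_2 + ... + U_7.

-53

U_3 = -2*(-5) - 2*(-4) = 18
U_4 = -2*18 - 2*(-5) = -26
U_5 = -2*(-26) - 2*18 = 16
U_6 = -2*16 - 2*(-26) = 20
U_7 = -2*20 - 2*16 = -72
Sum = (-4) + (-5) + 18 + (-26) + 16 + 20 + (-72) = -53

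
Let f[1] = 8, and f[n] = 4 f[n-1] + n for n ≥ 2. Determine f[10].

2301038

f[2] = 4·8 + 2 = 34
f[3] = 4·34 + 3 = 139
f[4] = 4·139 + 4 = 560
f[5] = 4·560 + 5 = 2245
f[6] = 4·2245 + 6 = 8986
f[7] = 4·8986 + 7 = 35951
f[8] = 4·35951 + 8 = 143812
f[9] = 4·143812 + 9 = 575257
f[10] = 4·575257 + 10 = 2301038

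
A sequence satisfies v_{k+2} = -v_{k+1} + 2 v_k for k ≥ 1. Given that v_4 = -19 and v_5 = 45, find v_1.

5

Rearranging, v_{k-2} = (v_k + v_{k-1}) / 2.
v_3 = (45 + (-19)) / 2 = 26/2 = 13
v_2 = (-19 + 13) / 2 = -6/2 = -3
v_1 = (13 + (-3)) / 2 = 10/2 = 5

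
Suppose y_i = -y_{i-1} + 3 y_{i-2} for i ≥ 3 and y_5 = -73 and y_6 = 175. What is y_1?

-2

Rearranging, y_{i-2} = (y_i + y_{i-1}) / 3.
y_4 = (175 + (-73)) / 3 = 102/3 = 34
y_3 = (-73 + 34) / 3 = -39/3 = -13
y_2 = (34 + (-13)) / 3 = 21/3 = 7
y_1 = (-13 + 7) / 3 = -6/3 = -2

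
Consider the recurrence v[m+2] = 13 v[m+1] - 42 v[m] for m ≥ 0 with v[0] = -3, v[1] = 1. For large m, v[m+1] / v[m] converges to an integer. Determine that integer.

The characteristic equation is r^2 - 13r + 42 = 0, which factors as (r - 7)(r - 6) = 0.
So the roots are 7 and 6. Since |7| > |6| and the coefficient of 7^m is non-zero, the ratio tends to 7.

7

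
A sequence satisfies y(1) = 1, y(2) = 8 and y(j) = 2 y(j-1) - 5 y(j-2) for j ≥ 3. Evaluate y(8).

1002

y(3) = 2*8 - 5*1 = 11
y(4) = 2*11 - 5*8 = -18
y(5) = 2*(-18) - 5*11 = -91
y(6) = 2*(-91) - 5*(-18) = -92
y(7) = 2*(-92) - 5*(-91) = 271
y(8) = 2*271 - 5*(-92) = 1002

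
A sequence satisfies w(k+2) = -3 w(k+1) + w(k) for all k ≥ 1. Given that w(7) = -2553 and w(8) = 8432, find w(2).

Rearranging, w(k-2) = w(k) + 3 w(k-1).
w(6) = 8432 + 3*(-2553) = 773
w(5) = -2553 + 3*773 = -234
w(4) = 773 + 3*(-234) = 71
w(3) = -234 + 3*71 = -21
w(2) = 71 + 3*(-21) = 8

8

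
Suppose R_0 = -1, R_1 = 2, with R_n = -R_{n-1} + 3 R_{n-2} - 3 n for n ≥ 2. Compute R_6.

-239

R_2 = -2 + 3*(-1) - 6 = -11
R_3 = -(-11) + 3*2 - 9 = 8
R_4 = -8 + 3*(-11) - 12 = -53
R_5 = -(-53) + 3*8 - 15 = 62
R_6 = -62 + 3*(-53) - 18 = -239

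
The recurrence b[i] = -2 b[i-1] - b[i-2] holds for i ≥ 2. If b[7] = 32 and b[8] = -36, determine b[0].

-4

Rearranging, b[i-2] = -(b[i] + 2 b[i-1]).
b[6] = -(-36 + 2*32) = -28
b[5] = -(32 + 2*(-28)) = 24
b[4] = -(-28 + 2*24) = -20
b[3] = -(24 + 2*(-20)) = 16
b[2] = -(-20 + 2*16) = -12
b[1] = -(16 + 2*(-12)) = 8
b[0] = -(-12 + 2*8) = -4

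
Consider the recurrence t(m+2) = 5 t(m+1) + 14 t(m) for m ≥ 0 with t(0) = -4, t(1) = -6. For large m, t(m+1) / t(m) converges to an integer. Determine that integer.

7

The characteristic equation is r^2 - 5r - 14 = 0, which factors as (r - 7)(r + 2) = 0.
So the roots are 7 and -2. Since |7| > |-2| and the coefficient of 7^m is non-zero, the ratio tends to 7.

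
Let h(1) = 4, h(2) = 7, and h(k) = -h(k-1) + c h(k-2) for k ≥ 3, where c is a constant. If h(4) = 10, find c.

1

h(3) = -7 + 4c
h(4) = 7 + 3c
So 7 + 3c = 10, giving c = 1.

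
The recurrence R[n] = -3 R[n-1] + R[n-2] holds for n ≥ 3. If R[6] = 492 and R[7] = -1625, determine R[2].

Rearranging, R[n-2] = R[n] + 3 R[n-1].
R[5] = -1625 + 3(492) = -149
R[4] = 492 + 3(-149) = 45
R[3] = -149 + 3(45) = -14
R[2] = 45 + 3(-14) = 3

3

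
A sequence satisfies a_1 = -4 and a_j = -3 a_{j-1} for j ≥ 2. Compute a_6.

972

a_2 = -3*(-4) = 12
a_3 = -3*12 = -36
a_4 = -3*(-36) = 108
a_5 = -3*108 = -324
a_6 = -3*(-324) = 972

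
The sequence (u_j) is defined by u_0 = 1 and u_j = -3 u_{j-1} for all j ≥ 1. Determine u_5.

-243

u_1 = -3*1 = -3
u_2 = -3*(-3) = 9
u_3 = -3*9 = -27
u_4 = -3*(-27) = 81
u_5 = -3*81 = -243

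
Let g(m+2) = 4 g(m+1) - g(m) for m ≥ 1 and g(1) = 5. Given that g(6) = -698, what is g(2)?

-2

Let g(2) = v.
g(3) = -5 + 4v
g(4) = -20 + 15v
g(5) = -75 + 56v
g(6) = -280 + 209v
So -280 + 209v = -698, giving v = -2.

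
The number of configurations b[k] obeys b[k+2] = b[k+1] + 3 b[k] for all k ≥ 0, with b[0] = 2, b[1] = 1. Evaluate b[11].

b[2] = 1 + 3·2 = 7
b[3] = 7 + 3·1 = 10
b[4] = 10 + 3·7 = 31
b[5] = 31 + 3·10 = 61
b[6] = 61 + 3·31 = 154
b[7] = 154 + 3·61 = 337
b[8] = 337 + 3·154 = 799
b[9] = 799 + 3·337 = 1810
b[10] = 1810 + 3·799 = 4207
b[11] = 4207 + 3·1810 = 9637

9637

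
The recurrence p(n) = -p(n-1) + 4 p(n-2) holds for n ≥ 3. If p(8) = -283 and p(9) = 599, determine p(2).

Rearranging, p(n-2) = (p(n) + p(n-1)) / 4.
p(7) = (599 + (-283)) / 4 = 316/4 = 79
p(6) = (-283 + 79) / 4 = -204/4 = -51
p(5) = (79 + (-51)) / 4 = 28/4 = 7
p(4) = (-51 + 7) / 4 = -44/4 = -11
p(3) = (7 + (-11)) / 4 = -4/4 = -1
p(2) = (-11 + (-1)) / 4 = -12/4 = -3

-3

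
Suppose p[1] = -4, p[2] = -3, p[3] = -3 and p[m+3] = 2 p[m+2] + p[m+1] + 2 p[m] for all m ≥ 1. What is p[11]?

p[4] = 2*(-3) + (-3) + 2*(-4) = -17
p[5] = 2*(-17) + (-3) + 2*(-3) = -43
p[6] = 2*(-43) + (-17) + 2*(-3) = -109
p[7] = 2*(-109) + (-43) + 2*(-17) = -295
p[8] = 2*(-295) + (-109) + 2*(-43) = -785
p[9] = 2*(-785) + (-295) + 2*(-109) = -2083
p[10] = 2*(-2083) + (-785) + 2*(-295) = -5541
p[11] = 2*(-5541) + (-2083) + 2*(-785) = -14735

-14735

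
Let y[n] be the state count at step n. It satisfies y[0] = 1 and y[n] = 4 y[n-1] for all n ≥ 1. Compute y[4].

y[1] = 4(1) = 4
y[2] = 4(4) = 16
y[3] = 4(16) = 64
y[4] = 4(64) = 256

256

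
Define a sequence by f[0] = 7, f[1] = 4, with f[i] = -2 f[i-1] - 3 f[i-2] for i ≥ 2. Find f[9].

1468

f[2] = -2(4) - 3(7) = -29
f[3] = -2(-29) - 3(4) = 46
f[4] = -2(46) - 3(-29) = -5
f[5] = -2(-5) - 3(46) = -128
f[6] = -2(-128) - 3(-5) = 271
f[7] = -2(271) - 3(-128) = -158
f[8] = -2(-158) - 3(271) = -497
f[9] = -2(-497) - 3(-158) = 1468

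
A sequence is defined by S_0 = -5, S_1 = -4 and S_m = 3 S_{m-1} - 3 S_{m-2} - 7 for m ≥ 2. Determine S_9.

S_2 = 3(-4) - 3(-5) - 7 = -4
S_3 = 3(-4) - 3(-4) - 7 = -7
S_4 = 3(-7) - 3(-4) - 7 = -16
S_5 = 3(-16) - 3(-7) - 7 = -34
S_6 = 3(-34) - 3(-16) - 7 = -61
S_7 = 3(-61) - 3(-34) - 7 = -88
S_8 = 3(-88) - 3(-61) - 7 = -88
S_9 = 3(-88) - 3(-88) - 7 = -7

-7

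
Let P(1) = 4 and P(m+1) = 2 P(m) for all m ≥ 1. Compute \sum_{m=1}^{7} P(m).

P(2) = 2(4) = 8
P(3) = 2(8) = 16
P(4) = 2(16) = 32
P(5) = 2(32) = 64
P(6) = 2(64) = 128
P(7) = 2(128) = 256
Sum = 4 + 8 + 16 + 32 + 64 + 128 + 256 = 508

508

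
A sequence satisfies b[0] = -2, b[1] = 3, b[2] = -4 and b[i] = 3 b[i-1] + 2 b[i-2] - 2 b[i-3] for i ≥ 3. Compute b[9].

b[3] = 3*(-4) + 2*3 - 2*(-2) = -2
b[4] = 3*(-2) + 2*(-4) - 2*3 = -20
b[5] = 3*(-20) + 2*(-2) - 2*(-4) = -56
b[6] = 3*(-56) + 2*(-20) - 2*(-2) = -204
b[7] = 3*(-204) + 2*(-56) - 2*(-20) = -684
b[8] = 3*(-684) + 2*(-204) - 2*(-56) = -2348
b[9] = 3*(-2348) + 2*(-684) - 2*(-204) = -8004

-8004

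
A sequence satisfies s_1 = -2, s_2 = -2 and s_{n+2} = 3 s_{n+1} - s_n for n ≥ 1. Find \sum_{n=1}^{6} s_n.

-112

s_3 = 3(-2) - (-2) = -4
s_4 = 3(-4) - (-2) = -10
s_5 = 3(-10) - (-4) = -26
s_6 = 3(-26) - (-10) = -68
Sum = (-2) + (-2) + (-4) + (-10) + (-26) + (-68) = -112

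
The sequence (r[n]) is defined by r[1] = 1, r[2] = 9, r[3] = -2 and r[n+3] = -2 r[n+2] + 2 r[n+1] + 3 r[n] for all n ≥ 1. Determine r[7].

-175

r[4] = -2*(-2) + 2*9 + 3*1 = 25
r[5] = -2*25 + 2*(-2) + 3*9 = -27
r[6] = -2*(-27) + 2*25 + 3*(-2) = 98
r[7] = -2*98 + 2*(-27) + 3*25 = -175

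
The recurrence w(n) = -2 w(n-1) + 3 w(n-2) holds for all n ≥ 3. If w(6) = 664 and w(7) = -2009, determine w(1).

-7

Rearranging, w(n-2) = (w(n) + 2 w(n-1)) / 3.
w(5) = (-2009 + 2·664) / 3 = -681/3 = -227
w(4) = (664 + 2·(-227)) / 3 = 210/3 = 70
w(3) = (-227 + 2·70) / 3 = -87/3 = -29
w(2) = (70 + 2·(-29)) / 3 = 12/3 = 4
w(1) = (-29 + 2·4) / 3 = -21/3 = -7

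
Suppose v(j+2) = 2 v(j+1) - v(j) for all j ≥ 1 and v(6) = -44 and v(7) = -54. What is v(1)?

Rearranging, v(j-2) = -(v(j) - 2 v(j-1)).
v(5) = -(-54 - 2*(-44)) = -34
v(4) = -(-44 - 2*(-34)) = -24
v(3) = -(-34 - 2*(-24)) = -14
v(2) = -(-24 - 2*(-14)) = -4
v(1) = -(-14 - 2*(-4)) = 6

6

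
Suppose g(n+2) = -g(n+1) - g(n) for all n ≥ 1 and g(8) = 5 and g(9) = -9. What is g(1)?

Rearranging, g(n-2) = -(g(n) + g(n-1)).
g(7) = -(-9 + 5) = 4
g(6) = -(5 + 4) = -9
g(5) = -(4 + (-9)) = 5
g(4) = -(-9 + 5) = 4
g(3) = -(5 + 4) = -9
g(2) = -(4 + (-9)) = 5
g(1) = -(-9 + 5) = 4

4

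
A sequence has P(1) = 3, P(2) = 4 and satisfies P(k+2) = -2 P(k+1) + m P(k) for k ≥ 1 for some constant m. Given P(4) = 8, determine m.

P(3) = -8 + 3m
P(4) = 16 - 2m
So 16 - 2m = 8, giving m = 4.

4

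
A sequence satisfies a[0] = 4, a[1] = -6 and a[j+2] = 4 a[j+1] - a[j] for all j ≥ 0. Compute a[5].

-1478

a[2] = 4(-6) - 4 = -28
a[3] = 4(-28) - (-6) = -106
a[4] = 4(-106) - (-28) = -396
a[5] = 4(-396) - (-106) = -1478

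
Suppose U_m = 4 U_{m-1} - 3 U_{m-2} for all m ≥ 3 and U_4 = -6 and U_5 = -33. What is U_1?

Rearranging, U_{m-2} = (U_m - 4 U_{m-1}) / -3.
U_3 = (-33 - 4*(-6)) / -3 = -9/-3 = 3
U_2 = (-6 - 4*3) / -3 = -18/-3 = 6
U_1 = (3 - 4*6) / -3 = -21/-3 = 7

7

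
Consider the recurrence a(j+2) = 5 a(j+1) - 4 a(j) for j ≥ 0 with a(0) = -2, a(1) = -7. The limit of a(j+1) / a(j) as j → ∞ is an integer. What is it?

The characteristic equation is r^2 - 5r + 4 = 0, which factors as (r - 4)(r - 1) = 0.
So the roots are 4 and 1. Since |4| > |1| and the coefficient of 4^j is non-zero, the ratio tends to 4.

4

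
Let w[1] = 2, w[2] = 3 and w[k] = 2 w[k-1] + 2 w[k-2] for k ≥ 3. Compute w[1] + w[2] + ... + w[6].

w[3] = 2(3) + 2(2) = 10
w[4] = 2(10) + 2(3) = 26
w[5] = 2(26) + 2(10) = 72
w[6] = 2(72) + 2(26) = 196
Sum = 2 + 3 + 10 + 26 + 72 + 196 = 309

309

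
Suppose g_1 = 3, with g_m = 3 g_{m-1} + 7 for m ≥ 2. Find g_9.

42643

g_2 = 3*3 + 7 = 16
g_3 = 3*16 + 7 = 55
g_4 = 3*55 + 7 = 172
g_5 = 3*172 + 7 = 523
g_6 = 3*523 + 7 = 1576
g_7 = 3*1576 + 7 = 4735
g_8 = 3*4735 + 7 = 14212
g_9 = 3*14212 + 7 = 42643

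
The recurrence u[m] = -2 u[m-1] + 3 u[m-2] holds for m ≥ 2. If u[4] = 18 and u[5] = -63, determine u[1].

-3

Rearranging, u[m-2] = (u[m] + 2 u[m-1]) / 3.
u[3] = (-63 + 2(18)) / 3 = -27/3 = -9
u[2] = (18 + 2(-9)) / 3 = 0/3 = 0
u[1] = (-9 + 2(0)) / 3 = -9/3 = -3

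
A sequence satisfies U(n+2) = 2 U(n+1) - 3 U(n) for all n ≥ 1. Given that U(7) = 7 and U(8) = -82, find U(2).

-4

Rearranging, U(n-2) = (U(n) - 2 U(n-1)) / -3.
U(6) = (-82 - 2·7) / -3 = -96/-3 = 32
U(5) = (7 - 2·32) / -3 = -57/-3 = 19
U(4) = (32 - 2·19) / -3 = -6/-3 = 2
U(3) = (19 - 2·2) / -3 = 15/-3 = -5
U(2) = (2 - 2·(-5)) / -3 = 12/-3 = -4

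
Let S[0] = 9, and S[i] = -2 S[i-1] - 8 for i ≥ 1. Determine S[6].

S[1] = -2(9) - 8 = -26
S[2] = -2(-26) - 8 = 44
S[3] = -2(44) - 8 = -96
S[4] = -2(-96) - 8 = 184
S[5] = -2(184) - 8 = -376
S[6] = -2(-376) - 8 = 744

744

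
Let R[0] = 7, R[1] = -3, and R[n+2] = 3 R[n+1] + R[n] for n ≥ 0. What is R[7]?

-1047

R[2] = 3*(-3) + 7 = -2
R[3] = 3*(-2) + (-3) = -9
R[4] = 3*(-9) + (-2) = -29
R[5] = 3*(-29) + (-9) = -96
R[6] = 3*(-96) + (-29) = -317
R[7] = 3*(-317) + (-96) = -1047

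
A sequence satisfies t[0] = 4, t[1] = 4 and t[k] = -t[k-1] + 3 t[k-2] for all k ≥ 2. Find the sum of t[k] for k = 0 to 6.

100

t[2] = -4 + 3*4 = 8
t[3] = -8 + 3*4 = 4
t[4] = -4 + 3*8 = 20
t[5] = -20 + 3*4 = -8
t[6] = -(-8) + 3*20 = 68
Sum = 4 + 4 + 8 + 4 + 20 + (-8) + 68 = 100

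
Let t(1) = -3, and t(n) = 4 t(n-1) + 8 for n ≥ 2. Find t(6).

-344

t(2) = 4(-3) + 8 = -4
t(3) = 4(-4) + 8 = -8
t(4) = 4(-8) + 8 = -24
t(5) = 4(-24) + 8 = -88
t(6) = 4(-88) + 8 = -344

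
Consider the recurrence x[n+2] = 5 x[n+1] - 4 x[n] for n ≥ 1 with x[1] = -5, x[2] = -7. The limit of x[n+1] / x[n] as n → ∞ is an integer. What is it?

4

The characteristic equation is r^2 - 5r + 4 = 0, which factors as (r - 4)(r - 1) = 0.
So the roots are 4 and 1. Since |4| > |1| and the coefficient of 4^n is non-zero, the ratio tends to 4.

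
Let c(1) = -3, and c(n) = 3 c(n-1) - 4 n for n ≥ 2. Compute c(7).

-5815

c(2) = 3*(-3) - 8 = -17
c(3) = 3*(-17) - 12 = -63
c(4) = 3*(-63) - 16 = -205
c(5) = 3*(-205) - 20 = -635
c(6) = 3*(-635) - 24 = -1929
c(7) = 3*(-1929) - 28 = -5815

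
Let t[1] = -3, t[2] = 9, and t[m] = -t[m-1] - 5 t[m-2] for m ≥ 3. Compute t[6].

t[3] = -9 - 5·(-3) = 6
t[4] = -6 - 5·9 = -51
t[5] = -(-51) - 5·6 = 21
t[6] = -21 - 5·(-51) = 234

234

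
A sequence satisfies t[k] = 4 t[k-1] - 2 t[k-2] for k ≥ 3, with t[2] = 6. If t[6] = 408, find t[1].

6

Let t[1] = x.
t[3] = 24 - 2x
t[4] = 84 - 8x
t[5] = 288 - 28x
t[6] = 984 - 96x
So 984 - 96x = 408, giving x = 6.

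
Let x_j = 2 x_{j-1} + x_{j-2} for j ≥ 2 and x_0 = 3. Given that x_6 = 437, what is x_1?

5

Let x_1 = v.
x_2 = 3 + 2v
x_3 = 6 + 5v
x_4 = 15 + 12v
x_5 = 36 + 29v
x_6 = 87 + 70v
So 87 + 70v = 437, giving v = 5.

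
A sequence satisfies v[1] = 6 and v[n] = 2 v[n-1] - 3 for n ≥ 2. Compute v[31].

The fixed point is -3/(1 - 2) = 3, so v[n] - 3 = 2(v[n-1] - 3).
Hence v[n] = 3·2^{n-1} + 3.
v[31] = 3·2^{30} + 3 = 3·1073741824 + 3 = 3221225475.

3221225475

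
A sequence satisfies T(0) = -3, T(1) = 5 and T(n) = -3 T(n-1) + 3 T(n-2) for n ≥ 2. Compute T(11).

3743172

T(2) = -3*5 + 3*(-3) = -24
T(3) = -3*(-24) + 3*5 = 87
T(4) = -3*87 + 3*(-24) = -333
T(5) = -3*(-333) + 3*87 = 1260
T(6) = -3*1260 + 3*(-333) = -4779
T(7) = -3*(-4779) + 3*1260 = 18117
T(8) = -3*18117 + 3*(-4779) = -68688
T(9) = -3*(-68688) + 3*18117 = 260415
T(10) = -3*260415 + 3*(-68688) = -987309
T(11) = -3*(-987309) + 3*260415 = 3743172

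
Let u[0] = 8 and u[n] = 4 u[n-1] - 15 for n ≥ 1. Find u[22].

The fixed point is -15/(1 - 4) = 5, so u[n] - 5 = 4(u[n-1] - 5).
Hence u[n] = 3·4^n + 5.
u[22] = 3·4^{22} + 5 = 3·17592186044416 + 5 = 52776558133253.

52776558133253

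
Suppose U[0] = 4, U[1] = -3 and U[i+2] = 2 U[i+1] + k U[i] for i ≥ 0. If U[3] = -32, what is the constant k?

-4

U[2] = -6 + 4k
U[3] = -12 + 5k
So -12 + 5k = -32, giving k = -4.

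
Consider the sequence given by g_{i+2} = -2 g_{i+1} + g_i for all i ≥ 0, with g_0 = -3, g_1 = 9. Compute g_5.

g_2 = -2*9 + (-3) = -21
g_3 = -2*(-21) + 9 = 51
g_4 = -2*51 + (-21) = -123
g_5 = -2*(-123) + 51 = 297

297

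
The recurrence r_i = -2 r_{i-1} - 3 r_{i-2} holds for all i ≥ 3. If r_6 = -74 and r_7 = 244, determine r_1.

8

Rearranging, r_{i-2} = (r_i + 2 r_{i-1}) / -3.
r_5 = (244 + 2·(-74)) / -3 = 96/-3 = -32
r_4 = (-74 + 2·(-32)) / -3 = -138/-3 = 46
r_3 = (-32 + 2·46) / -3 = 60/-3 = -20
r_2 = (46 + 2·(-20)) / -3 = 6/-3 = -2
r_1 = (-20 + 2·(-2)) / -3 = -24/-3 = 8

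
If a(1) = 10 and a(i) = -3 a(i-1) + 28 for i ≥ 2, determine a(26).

-2541865828322

The fixed point is 28/(1 + 3) = 7, so a(i) - 7 = -3(a(i-1) - 7).
Hence a(i) = 3·(-3)^{i-1} + 7.
a(26) = 3·(-3)^{25} + 7 = 3·-847288609443 + 7 = -2541865828322.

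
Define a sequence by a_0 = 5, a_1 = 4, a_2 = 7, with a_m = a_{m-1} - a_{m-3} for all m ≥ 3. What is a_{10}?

a_3 = 7 - 5 = 2
a_4 = 2 - 4 = -2
a_5 = (-2) - 7 = -9
a_6 = (-9) - 2 = -11
a_7 = (-11) - (-2) = -9
a_8 = (-9) - (-9) = 0
a_9 = 0 - (-11) = 11
a_{10} = 11 - (-9) = 20

20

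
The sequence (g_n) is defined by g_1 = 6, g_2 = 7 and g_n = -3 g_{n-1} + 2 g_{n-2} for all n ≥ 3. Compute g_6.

g_3 = -3·7 + 2·6 = -9
g_4 = -3·(-9) + 2·7 = 41
g_5 = -3·41 + 2·(-9) = -141
g_6 = -3·(-141) + 2·41 = 505

505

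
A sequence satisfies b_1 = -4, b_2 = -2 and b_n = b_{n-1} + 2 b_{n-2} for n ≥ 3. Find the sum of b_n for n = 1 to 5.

-64

b_3 = (-2) + 2*(-4) = -10
b_4 = (-10) + 2*(-2) = -14
b_5 = (-14) + 2*(-10) = -34
Sum = (-4) + (-2) + (-10) + (-14) + (-34) = -64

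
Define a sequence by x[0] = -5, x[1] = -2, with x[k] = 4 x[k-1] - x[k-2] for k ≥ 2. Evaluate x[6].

-515

x[2] = 4·(-2) - (-5) = -3
x[3] = 4·(-3) - (-2) = -10
x[4] = 4·(-10) - (-3) = -37
x[5] = 4·(-37) - (-10) = -138
x[6] = 4·(-138) - (-37) = -515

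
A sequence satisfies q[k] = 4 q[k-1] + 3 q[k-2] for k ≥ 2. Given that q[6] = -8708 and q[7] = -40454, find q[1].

-2

Rearranging, q[k-2] = (q[k] - 4 q[k-1]) / 3.
q[5] = (-40454 - 4*(-8708)) / 3 = -5622/3 = -1874
q[4] = (-8708 - 4*(-1874)) / 3 = -1212/3 = -404
q[3] = (-1874 - 4*(-404)) / 3 = -258/3 = -86
q[2] = (-404 - 4*(-86)) / 3 = -60/3 = -20
q[1] = (-86 - 4*(-20)) / 3 = -6/3 = -2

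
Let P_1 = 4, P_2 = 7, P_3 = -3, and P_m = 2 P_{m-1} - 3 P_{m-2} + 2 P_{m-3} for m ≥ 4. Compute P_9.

P_4 = 2·(-3) - 3·7 + 2·4 = -19
P_5 = 2·(-19) - 3·(-3) + 2·7 = -15
P_6 = 2·(-15) - 3·(-19) + 2·(-3) = 21
P_7 = 2·21 - 3·(-15) + 2·(-19) = 49
P_8 = 2·49 - 3·21 + 2·(-15) = 5
P_9 = 2·5 - 3·49 + 2·21 = -95

-95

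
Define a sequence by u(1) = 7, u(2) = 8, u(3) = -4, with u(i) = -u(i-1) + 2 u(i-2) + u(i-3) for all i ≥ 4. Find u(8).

231

u(4) = -(-4) + 2·8 + 7 = 27
u(5) = -27 + 2·(-4) + 8 = -27
u(6) = -(-27) + 2·27 + (-4) = 77
u(7) = -77 + 2·(-27) + 27 = -104
u(8) = -(-104) + 2·77 + (-27) = 231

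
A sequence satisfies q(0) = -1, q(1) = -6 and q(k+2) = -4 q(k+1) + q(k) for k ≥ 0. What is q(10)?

2397911

q(2) = -4(-6) + (-1) = 23
q(3) = -4(23) + (-6) = -98
q(4) = -4(-98) + 23 = 415
q(5) = -4(415) + (-98) = -1758
q(6) = -4(-1758) + 415 = 7447
q(7) = -4(7447) + (-1758) = -31546
q(8) = -4(-31546) + 7447 = 133631
q(9) = -4(133631) + (-31546) = -566070
q(10) = -4(-566070) + 133631 = 2397911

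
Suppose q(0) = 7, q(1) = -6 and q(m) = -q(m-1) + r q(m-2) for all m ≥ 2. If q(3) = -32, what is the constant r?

q(2) = 6 + 7r
q(3) = -6 - 13r
So -6 - 13r = -32, giving r = 2.

2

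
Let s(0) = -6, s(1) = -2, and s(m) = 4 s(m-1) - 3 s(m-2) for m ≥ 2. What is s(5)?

478

s(2) = 4·(-2) - 3·(-6) = 10
s(3) = 4·10 - 3·(-2) = 46
s(4) = 4·46 - 3·10 = 154
s(5) = 4·154 - 3·46 = 478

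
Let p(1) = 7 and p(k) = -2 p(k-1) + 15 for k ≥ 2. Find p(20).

-1048571

The fixed point is 15/(1 + 2) = 5, so p(k) - 5 = -2(p(k-1) - 5).
Hence p(k) = 2·(-2)^{k-1} + 5.
p(20) = 2·(-2)^{19} + 5 = 2·-524288 + 5 = -1048571.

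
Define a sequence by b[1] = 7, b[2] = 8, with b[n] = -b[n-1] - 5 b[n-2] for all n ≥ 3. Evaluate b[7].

-833

b[3] = -8 - 5*7 = -43
b[4] = -(-43) - 5*8 = 3
b[5] = -3 - 5*(-43) = 212
b[6] = -212 - 5*3 = -227
b[7] = -(-227) - 5*212 = -833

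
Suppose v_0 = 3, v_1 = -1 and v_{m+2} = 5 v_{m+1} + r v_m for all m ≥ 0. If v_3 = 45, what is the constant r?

v_2 = -5 + 3r
v_3 = -25 + 14r
So -25 + 14r = 45, giving r = 5.

5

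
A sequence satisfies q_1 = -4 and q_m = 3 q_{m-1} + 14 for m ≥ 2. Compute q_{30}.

The fixed point is 14/(1 - 3) = -7, so q_m + 7 = 3(q_{m-1} + 7).
Hence q_m = 3·3^{m-1} - 7.
q_{30} = 3·3^{29} - 7 = 3·68630377364883 - 7 = 205891132094642.

205891132094642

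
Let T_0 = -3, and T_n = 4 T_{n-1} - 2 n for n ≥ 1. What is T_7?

-63710

T_1 = 4*(-3) - 2 = -14
T_2 = 4*(-14) - 4 = -60
T_3 = 4*(-60) - 6 = -246
T_4 = 4*(-246) - 8 = -992
T_5 = 4*(-992) - 10 = -3978
T_6 = 4*(-3978) - 12 = -15924
T_7 = 4*(-15924) - 14 = -63710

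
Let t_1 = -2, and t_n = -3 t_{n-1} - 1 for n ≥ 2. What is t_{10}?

t_2 = -3·(-2) - 1 = 5
t_3 = -3·5 - 1 = -16
t_4 = -3·(-16) - 1 = 47
t_5 = -3·47 - 1 = -142
t_6 = -3·(-142) - 1 = 425
t_7 = -3·425 - 1 = -1276
t_8 = -3·(-1276) - 1 = 3827
t_9 = -3·3827 - 1 = -11482
t_{10} = -3·(-11482) - 1 = 34445

34445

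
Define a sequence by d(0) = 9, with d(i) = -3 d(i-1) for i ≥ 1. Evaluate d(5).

-2187

d(1) = -3(9) = -27
d(2) = -3(-27) = 81
d(3) = -3(81) = -243
d(4) = -3(-243) = 729
d(5) = -3(729) = -2187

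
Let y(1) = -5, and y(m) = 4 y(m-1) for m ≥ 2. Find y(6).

-5120

y(2) = 4(-5) = -20
y(3) = 4(-20) = -80
y(4) = 4(-80) = -320
y(5) = 4(-320) = -1280
y(6) = 4(-1280) = -5120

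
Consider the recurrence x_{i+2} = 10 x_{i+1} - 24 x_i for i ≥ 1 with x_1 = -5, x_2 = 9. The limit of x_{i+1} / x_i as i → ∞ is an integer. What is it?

6

The characteristic equation is r^2 - 10r + 24 = 0, which factors as (r - 6)(r - 4) = 0.
So the roots are 6 and 4. Since |6| > |4| and the coefficient of 6^i is non-zero, the ratio tends to 6.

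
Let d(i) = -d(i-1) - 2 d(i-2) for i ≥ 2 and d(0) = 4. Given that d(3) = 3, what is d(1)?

5

Let d(1) = z.
d(2) = -8 - z
d(3) = 8 - z
So 8 - z = 3, giving z = 5.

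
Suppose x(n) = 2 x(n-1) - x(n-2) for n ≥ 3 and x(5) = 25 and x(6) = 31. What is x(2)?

Rearranging, x(n-2) = -(x(n) - 2 x(n-1)).
x(4) = -(31 - 2(25)) = 19
x(3) = -(25 - 2(19)) = 13
x(2) = -(19 - 2(13)) = 7

7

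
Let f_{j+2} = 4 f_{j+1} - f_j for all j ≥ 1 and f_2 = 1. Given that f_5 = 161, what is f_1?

Let f_1 = z.
f_3 = 4 - z
f_4 = 15 - 4z
f_5 = 56 - 15z
So 56 - 15z = 161, giving z = -7.

-7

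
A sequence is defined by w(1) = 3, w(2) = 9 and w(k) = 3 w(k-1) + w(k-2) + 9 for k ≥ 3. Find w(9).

w(3) = 3(9) + 3 + 9 = 39
w(4) = 3(39) + 9 + 9 = 135
w(5) = 3(135) + 39 + 9 = 453
w(6) = 3(453) + 135 + 9 = 1503
w(7) = 3(1503) + 453 + 9 = 4971
w(8) = 3(4971) + 1503 + 9 = 16425
w(9) = 3(16425) + 4971 + 9 = 54255

54255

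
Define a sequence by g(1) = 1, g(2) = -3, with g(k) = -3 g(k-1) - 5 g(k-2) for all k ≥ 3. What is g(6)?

g(3) = -3*(-3) - 5*1 = 4
g(4) = -3*4 - 5*(-3) = 3
g(5) = -3*3 - 5*4 = -29
g(6) = -3*(-29) - 5*3 = 72

72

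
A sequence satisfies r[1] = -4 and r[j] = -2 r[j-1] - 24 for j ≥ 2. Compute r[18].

-524296

The fixed point is -24/(1 + 2) = -8, so r[j] + 8 = -2(r[j-1] + 8).
Hence r[j] = 4·(-2)^{j-1} - 8.
r[18] = 4·(-2)^{17} - 8 = 4·-131072 - 8 = -524296.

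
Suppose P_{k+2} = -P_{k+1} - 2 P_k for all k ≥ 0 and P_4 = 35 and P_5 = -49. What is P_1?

Rearranging, P_{k-2} = (P_k + P_{k-1}) / -2.
P_3 = (-49 + 35) / -2 = -14/-2 = 7
P_2 = (35 + 7) / -2 = 42/-2 = -21
P_1 = (7 + (-21)) / -2 = -14/-2 = 7

7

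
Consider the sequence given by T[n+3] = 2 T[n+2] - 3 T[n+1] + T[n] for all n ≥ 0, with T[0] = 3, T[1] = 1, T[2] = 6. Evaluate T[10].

106

T[3] = 2*6 - 3*1 + 3 = 12
T[4] = 2*12 - 3*6 + 1 = 7
T[5] = 2*7 - 3*12 + 6 = -16
T[6] = 2*(-16) - 3*7 + 12 = -41
T[7] = 2*(-41) - 3*(-16) + 7 = -27
T[8] = 2*(-27) - 3*(-41) + (-16) = 53
T[9] = 2*53 - 3*(-27) + (-41) = 146
T[10] = 2*146 - 3*53 + (-27) = 106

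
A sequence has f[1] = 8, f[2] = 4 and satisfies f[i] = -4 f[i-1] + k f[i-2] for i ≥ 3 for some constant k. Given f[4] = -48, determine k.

4

f[3] = -16 + 8k
f[4] = 64 - 28k
So 64 - 28k = -48, giving k = 4.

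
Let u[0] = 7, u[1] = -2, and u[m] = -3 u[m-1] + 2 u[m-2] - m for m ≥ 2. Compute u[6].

u[2] = -3·(-2) + 2·7 - 2 = 18
u[3] = -3·18 + 2·(-2) - 3 = -61
u[4] = -3·(-61) + 2·18 - 4 = 215
u[5] = -3·215 + 2·(-61) - 5 = -772
u[6] = -3·(-772) + 2·215 - 6 = 2740

2740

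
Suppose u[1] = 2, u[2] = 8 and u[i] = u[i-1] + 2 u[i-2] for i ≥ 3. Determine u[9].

u[3] = 8 + 2·2 = 12
u[4] = 12 + 2·8 = 28
u[5] = 28 + 2·12 = 52
u[6] = 52 + 2·28 = 108
u[7] = 108 + 2·52 = 212
u[8] = 212 + 2·108 = 428
u[9] = 428 + 2·212 = 852

852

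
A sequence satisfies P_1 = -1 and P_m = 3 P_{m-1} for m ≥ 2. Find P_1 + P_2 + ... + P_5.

-121

P_2 = 3·(-1) = -3
P_3 = 3·(-3) = -9
P_4 = 3·(-9) = -27
P_5 = 3·(-27) = -81
Sum = (-1) + (-3) + (-9) + (-27) + (-81) = -121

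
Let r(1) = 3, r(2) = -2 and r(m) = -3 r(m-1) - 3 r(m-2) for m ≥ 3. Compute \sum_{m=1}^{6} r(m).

r(3) = -3·(-2) - 3·3 = -3
r(4) = -3·(-3) - 3·(-2) = 15
r(5) = -3·15 - 3·(-3) = -36
r(6) = -3·(-36) - 3·15 = 63
Sum = 3 + (-2) + (-3) + 15 + (-36) + 63 = 40

40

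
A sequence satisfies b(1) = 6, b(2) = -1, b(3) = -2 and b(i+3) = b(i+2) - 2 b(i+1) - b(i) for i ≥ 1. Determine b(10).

b(4) = (-2) - 2(-1) - 6 = -6
b(5) = (-6) - 2(-2) - (-1) = -1
b(6) = (-1) - 2(-6) - (-2) = 13
b(7) = 13 - 2(-1) - (-6) = 21
b(8) = 21 - 2(13) - (-1) = -4
b(9) = (-4) - 2(21) - 13 = -59
b(10) = (-59) - 2(-4) - 21 = -72

-72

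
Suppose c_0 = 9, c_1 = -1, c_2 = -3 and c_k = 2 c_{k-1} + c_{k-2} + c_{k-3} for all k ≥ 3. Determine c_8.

c_3 = 2(-3) + (-1) + 9 = 2
c_4 = 2(2) + (-3) + (-1) = 0
c_5 = 2(0) + 2 + (-3) = -1
c_6 = 2(-1) + 0 + 2 = 0
c_7 = 2(0) + (-1) + 0 = -1
c_8 = 2(-1) + 0 + (-1) = -3

-3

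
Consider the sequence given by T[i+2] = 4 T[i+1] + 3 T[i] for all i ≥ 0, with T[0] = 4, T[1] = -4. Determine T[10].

-1254148

T[2] = 4*(-4) + 3*4 = -4
T[3] = 4*(-4) + 3*(-4) = -28
T[4] = 4*(-28) + 3*(-4) = -124
T[5] = 4*(-124) + 3*(-28) = -580
T[6] = 4*(-580) + 3*(-124) = -2692
T[7] = 4*(-2692) + 3*(-580) = -12508
T[8] = 4*(-12508) + 3*(-2692) = -58108
T[9] = 4*(-58108) + 3*(-12508) = -269956
T[10] = 4*(-269956) + 3*(-58108) = -1254148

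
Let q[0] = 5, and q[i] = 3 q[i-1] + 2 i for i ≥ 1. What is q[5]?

q[1] = 3*5 + 2 = 17
q[2] = 3*17 + 4 = 55
q[3] = 3*55 + 6 = 171
q[4] = 3*171 + 8 = 521
q[5] = 3*521 + 10 = 1573

1573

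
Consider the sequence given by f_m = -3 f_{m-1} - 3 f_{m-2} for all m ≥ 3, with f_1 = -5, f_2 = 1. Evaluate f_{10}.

f_3 = -3(1) - 3(-5) = 12
f_4 = -3(12) - 3(1) = -39
f_5 = -3(-39) - 3(12) = 81
f_6 = -3(81) - 3(-39) = -126
f_7 = -3(-126) - 3(81) = 135
f_8 = -3(135) - 3(-126) = -27
f_9 = -3(-27) - 3(135) = -324
f_{10} = -3(-324) - 3(-27) = 1053

1053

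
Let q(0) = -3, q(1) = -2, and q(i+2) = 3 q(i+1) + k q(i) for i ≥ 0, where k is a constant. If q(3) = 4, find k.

q(2) = -6 - 3k
q(3) = -18 - 11k
So -18 - 11k = 4, giving k = -2.

-2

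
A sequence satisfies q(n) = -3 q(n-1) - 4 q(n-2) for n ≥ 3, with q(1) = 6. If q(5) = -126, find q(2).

2

Let q(2) = y.
q(3) = -24 - 3y
q(4) = 72 + 5y
q(5) = -120 - 3y
So -120 - 3y = -126, giving y = 2.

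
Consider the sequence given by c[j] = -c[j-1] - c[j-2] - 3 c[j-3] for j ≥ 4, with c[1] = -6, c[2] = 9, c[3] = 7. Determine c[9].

-134

c[4] = -7 - 9 - 3·(-6) = 2
c[5] = -2 - 7 - 3·9 = -36
c[6] = -(-36) - 2 - 3·7 = 13
c[7] = -13 - (-36) - 3·2 = 17
c[8] = -17 - 13 - 3·(-36) = 78
c[9] = -78 - 17 - 3·13 = -134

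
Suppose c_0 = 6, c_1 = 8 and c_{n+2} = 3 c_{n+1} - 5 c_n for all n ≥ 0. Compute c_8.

c_2 = 3·8 - 5·6 = -6
c_3 = 3·(-6) - 5·8 = -58
c_4 = 3·(-58) - 5·(-6) = -144
c_5 = 3·(-144) - 5·(-58) = -142
c_6 = 3·(-142) - 5·(-144) = 294
c_7 = 3·294 - 5·(-142) = 1592
c_8 = 3·1592 - 5·294 = 3306

3306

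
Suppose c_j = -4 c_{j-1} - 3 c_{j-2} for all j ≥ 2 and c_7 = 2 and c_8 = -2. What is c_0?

Rearranging, c_{j-2} = (c_j + 4 c_{j-1}) / -3.
c_6 = (-2 + 4·2) / -3 = 6/-3 = -2
c_5 = (2 + 4·(-2)) / -3 = -6/-3 = 2
c_4 = (-2 + 4·2) / -3 = 6/-3 = -2
c_3 = (2 + 4·(-2)) / -3 = -6/-3 = 2
c_2 = (-2 + 4·2) / -3 = 6/-3 = -2
c_1 = (2 + 4·(-2)) / -3 = -6/-3 = 2
c_0 = (-2 + 4·2) / -3 = 6/-3 = -2

-2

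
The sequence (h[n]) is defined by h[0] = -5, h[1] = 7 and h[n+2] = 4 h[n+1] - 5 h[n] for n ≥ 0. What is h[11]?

h[2] = 4*7 - 5*(-5) = 53
h[3] = 4*53 - 5*7 = 177
h[4] = 4*177 - 5*53 = 443
h[5] = 4*443 - 5*177 = 887
h[6] = 4*887 - 5*443 = 1333
h[7] = 4*1333 - 5*887 = 897
h[8] = 4*897 - 5*1333 = -3077
h[9] = 4*(-3077) - 5*897 = -16793
h[10] = 4*(-16793) - 5*(-3077) = -51787
h[11] = 4*(-51787) - 5*(-16793) = -123183

-123183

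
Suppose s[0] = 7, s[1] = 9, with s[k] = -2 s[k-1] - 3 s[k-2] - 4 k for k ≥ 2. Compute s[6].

s[2] = -2(9) - 3(7) - 8 = -47
s[3] = -2(-47) - 3(9) - 12 = 55
s[4] = -2(55) - 3(-47) - 16 = 15
s[5] = -2(15) - 3(55) - 20 = -215
s[6] = -2(-215) - 3(15) - 24 = 361

361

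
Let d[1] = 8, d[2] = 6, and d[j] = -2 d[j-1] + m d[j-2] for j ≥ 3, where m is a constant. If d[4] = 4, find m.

d[3] = -12 + 8m
d[4] = 24 - 10m
So 24 - 10m = 4, giving m = 2.

2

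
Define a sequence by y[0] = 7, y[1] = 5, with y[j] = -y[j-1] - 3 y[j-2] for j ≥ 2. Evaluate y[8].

-98

y[2] = -5 - 3*7 = -26
y[3] = -(-26) - 3*5 = 11
y[4] = -11 - 3*(-26) = 67
y[5] = -67 - 3*11 = -100
y[6] = -(-100) - 3*67 = -101
y[7] = -(-101) - 3*(-100) = 401
y[8] = -401 - 3*(-101) = -98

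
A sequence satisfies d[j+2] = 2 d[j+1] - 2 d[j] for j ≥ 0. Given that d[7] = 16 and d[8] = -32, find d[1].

-6

Rearranging, d[j-2] = (d[j] - 2 d[j-1]) / -2.
d[6] = (-32 - 2(16)) / -2 = -64/-2 = 32
d[5] = (16 - 2(32)) / -2 = -48/-2 = 24
d[4] = (32 - 2(24)) / -2 = -16/-2 = 8
d[3] = (24 - 2(8)) / -2 = 8/-2 = -4
d[2] = (8 - 2(-4)) / -2 = 16/-2 = -8
d[1] = (-4 - 2(-8)) / -2 = 12/-2 = -6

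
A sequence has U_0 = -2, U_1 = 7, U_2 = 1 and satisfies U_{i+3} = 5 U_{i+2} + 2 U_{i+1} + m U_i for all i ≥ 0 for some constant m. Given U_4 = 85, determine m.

4

U_3 = 19 - 2m
U_4 = 97 - 3m
So 97 - 3m = 85, giving m = 4.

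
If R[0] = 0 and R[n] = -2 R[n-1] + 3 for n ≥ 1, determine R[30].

-1073741823

The fixed point is 3/(1 + 2) = 1, so R[n] - 1 = -2(R[n-1] - 1).
Hence R[n] = -1·(-2)^n + 1.
R[30] = -1·(-2)^{30} + 1 = -1·1073741824 + 1 = -1073741823.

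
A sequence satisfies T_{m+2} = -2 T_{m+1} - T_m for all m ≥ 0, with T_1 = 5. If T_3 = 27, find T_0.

6

Let T_0 = v.
T_2 = -10 - v
T_3 = 15 + 2v
So 15 + 2v = 27, giving v = 6.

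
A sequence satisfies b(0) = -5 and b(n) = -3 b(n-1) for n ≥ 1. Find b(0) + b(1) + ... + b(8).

-24605

b(1) = -3*(-5) = 15
b(2) = -3*15 = -45
b(3) = -3*(-45) = 135
b(4) = -3*135 = -405
b(5) = -3*(-405) = 1215
b(6) = -3*1215 = -3645
b(7) = -3*(-3645) = 10935
b(8) = -3*10935 = -32805
Sum = (-5) + 15 + (-45) + 135 + (-405) + 1215 + (-3645) + 10935 + (-32805) = -24605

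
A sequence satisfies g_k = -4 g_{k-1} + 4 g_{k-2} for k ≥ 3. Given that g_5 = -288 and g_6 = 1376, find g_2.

Rearranging, g_{k-2} = (g_k + 4 g_{k-1}) / 4.
g_4 = (1376 + 4·(-288)) / 4 = 224/4 = 56
g_3 = (-288 + 4·56) / 4 = -64/4 = -16
g_2 = (56 + 4·(-16)) / 4 = -8/4 = -2

-2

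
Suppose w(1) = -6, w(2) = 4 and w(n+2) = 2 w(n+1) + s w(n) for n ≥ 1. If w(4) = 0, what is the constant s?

2

w(3) = 8 - 6s
w(4) = 16 - 8s
So 16 - 8s = 0, giving s = 2.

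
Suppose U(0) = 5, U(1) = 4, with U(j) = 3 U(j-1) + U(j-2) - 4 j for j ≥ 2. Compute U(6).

473

U(2) = 3*4 + 5 - 8 = 9
U(3) = 3*9 + 4 - 12 = 19
U(4) = 3*19 + 9 - 16 = 50
U(5) = 3*50 + 19 - 20 = 149
U(6) = 3*149 + 50 - 24 = 473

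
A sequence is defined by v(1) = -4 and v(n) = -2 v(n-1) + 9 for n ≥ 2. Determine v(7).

v(2) = -2*(-4) + 9 = 17
v(3) = -2*17 + 9 = -25
v(4) = -2*(-25) + 9 = 59
v(5) = -2*59 + 9 = -109
v(6) = -2*(-109) + 9 = 227
v(7) = -2*227 + 9 = -445

-445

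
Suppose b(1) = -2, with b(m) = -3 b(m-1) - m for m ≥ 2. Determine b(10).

30752

b(2) = -3·(-2) - 2 = 4
b(3) = -3·4 - 3 = -15
b(4) = -3·(-15) - 4 = 41
b(5) = -3·41 - 5 = -128
b(6) = -3·(-128) - 6 = 378
b(7) = -3·378 - 7 = -1141
b(8) = -3·(-1141) - 8 = 3415
b(9) = -3·3415 - 9 = -10254
b(10) = -3·(-10254) - 10 = 30752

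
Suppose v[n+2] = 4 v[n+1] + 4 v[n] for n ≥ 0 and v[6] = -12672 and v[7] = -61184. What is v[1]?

Rearranging, v[n-2] = (v[n] - 4 v[n-1]) / 4.
v[5] = (-61184 - 4(-12672)) / 4 = -10496/4 = -2624
v[4] = (-12672 - 4(-2624)) / 4 = -2176/4 = -544
v[3] = (-2624 - 4(-544)) / 4 = -448/4 = -112
v[2] = (-544 - 4(-112)) / 4 = -96/4 = -24
v[1] = (-112 - 4(-24)) / 4 = -16/4 = -4

-4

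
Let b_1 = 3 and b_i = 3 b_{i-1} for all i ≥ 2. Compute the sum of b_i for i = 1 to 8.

9840

b_2 = 3*3 = 9
b_3 = 3*9 = 27
b_4 = 3*27 = 81
b_5 = 3*81 = 243
b_6 = 3*243 = 729
b_7 = 3*729 = 2187
b_8 = 3*2187 = 6561
Sum = 3 + 9 + 27 + 81 + 243 + 729 + 2187 + 6561 = 9840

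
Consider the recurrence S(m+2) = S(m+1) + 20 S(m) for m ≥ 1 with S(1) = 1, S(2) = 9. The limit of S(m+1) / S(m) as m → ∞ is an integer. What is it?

5

The characteristic equation is r^2 - r - 20 = 0, which factors as (r - 5)(r + 4) = 0.
So the roots are 5 and -4. Since |5| > |-4| and the coefficient of 5^m is non-zero, the ratio tends to 5.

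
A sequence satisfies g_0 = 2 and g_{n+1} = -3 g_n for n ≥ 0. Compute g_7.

g_1 = -3·2 = -6
g_2 = -3·(-6) = 18
g_3 = -3·18 = -54
g_4 = -3·(-54) = 162
g_5 = -3·162 = -486
g_6 = -3·(-486) = 1458
g_7 = -3·1458 = -4374

-4374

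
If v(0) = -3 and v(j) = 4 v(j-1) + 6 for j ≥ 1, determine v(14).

-268435458

The fixed point is 6/(1 - 4) = -2, so v(j) + 2 = 4(v(j-1) + 2).
Hence v(j) = -1·4^j - 2.
v(14) = -1·4^{14} - 2 = -1·268435456 - 2 = -268435458.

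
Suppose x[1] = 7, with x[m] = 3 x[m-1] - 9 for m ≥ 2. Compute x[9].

16407

x[2] = 3(7) - 9 = 12
x[3] = 3(12) - 9 = 27
x[4] = 3(27) - 9 = 72
x[5] = 3(72) - 9 = 207
x[6] = 3(207) - 9 = 612
x[7] = 3(612) - 9 = 1827
x[8] = 3(1827) - 9 = 5472
x[9] = 3(5472) - 9 = 16407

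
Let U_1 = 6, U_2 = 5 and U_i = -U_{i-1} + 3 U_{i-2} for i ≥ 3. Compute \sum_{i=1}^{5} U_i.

U_3 = -5 + 3·6 = 13
U_4 = -13 + 3·5 = 2
U_5 = -2 + 3·13 = 37
Sum = 6 + 5 + 13 + 2 + 37 = 63

63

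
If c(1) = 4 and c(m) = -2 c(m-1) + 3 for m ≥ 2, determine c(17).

196609

The fixed point is 3/(1 + 2) = 1, so c(m) - 1 = -2(c(m-1) - 1).
Hence c(m) = 3·(-2)^{m-1} + 1.
c(17) = 3·(-2)^{16} + 1 = 3·65536 + 1 = 196609.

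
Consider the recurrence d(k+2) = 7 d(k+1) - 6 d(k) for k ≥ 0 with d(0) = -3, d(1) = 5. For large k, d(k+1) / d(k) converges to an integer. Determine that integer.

The characteristic equation is r^2 - 7r + 6 = 0, which factors as (r - 6)(r - 1) = 0.
So the roots are 6 and 1. Since |6| > |1| and the coefficient of 6^k is non-zero, the ratio tends to 6.

6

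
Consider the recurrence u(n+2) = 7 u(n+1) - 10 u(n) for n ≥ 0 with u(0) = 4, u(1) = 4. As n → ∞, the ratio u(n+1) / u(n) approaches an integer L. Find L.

The characteristic equation is r^2 - 7r + 10 = 0, which factors as (r - 5)(r - 2) = 0.
So the roots are 5 and 2. Since |5| > |2| and the coefficient of 5^n is non-zero, the ratio tends to 5.

5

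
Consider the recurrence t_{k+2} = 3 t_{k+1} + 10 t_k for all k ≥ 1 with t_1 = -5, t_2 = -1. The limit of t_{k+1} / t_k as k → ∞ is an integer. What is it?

The characteristic equation is r^2 - 3r - 10 = 0, which factors as (r - 5)(r + 2) = 0.
So the roots are 5 and -2. Since |5| > |-2| and the coefficient of 5^k is non-zero, the ratio tends to 5.

5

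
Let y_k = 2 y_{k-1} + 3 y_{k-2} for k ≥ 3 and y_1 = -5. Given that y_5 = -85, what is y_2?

Let y_2 = x.
y_3 = -15 + 2x
y_4 = -30 + 7x
y_5 = -105 + 20x
So -105 + 20x = -85, giving x = 1.

1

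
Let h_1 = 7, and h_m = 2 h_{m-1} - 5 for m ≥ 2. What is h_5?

h_2 = 2(7) - 5 = 9
h_3 = 2(9) - 5 = 13
h_4 = 2(13) - 5 = 21
h_5 = 2(21) - 5 = 37

37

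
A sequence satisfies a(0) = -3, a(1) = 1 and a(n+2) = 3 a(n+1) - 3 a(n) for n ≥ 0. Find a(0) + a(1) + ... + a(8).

-74

a(2) = 3(1) - 3(-3) = 12
a(3) = 3(12) - 3(1) = 33
a(4) = 3(33) - 3(12) = 63
a(5) = 3(63) - 3(33) = 90
a(6) = 3(90) - 3(63) = 81
a(7) = 3(81) - 3(90) = -27
a(8) = 3(-27) - 3(81) = -324
Sum = (-3) + 1 + 12 + 33 + 63 + 90 + 81 + (-27) + (-324) = -74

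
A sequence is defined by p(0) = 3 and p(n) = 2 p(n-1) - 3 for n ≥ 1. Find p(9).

3

p(1) = 2*3 - 3 = 3
p(2) = 2*3 - 3 = 3
p(3) = 2*3 - 3 = 3
p(4) = 2*3 - 3 = 3
p(5) = 2*3 - 3 = 3
p(6) = 2*3 - 3 = 3
p(7) = 2*3 - 3 = 3
p(8) = 2*3 - 3 = 3
p(9) = 2*3 - 3 = 3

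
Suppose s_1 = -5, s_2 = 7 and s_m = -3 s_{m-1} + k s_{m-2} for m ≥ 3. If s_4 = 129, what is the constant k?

3

s_3 = -21 - 5k
s_4 = 63 + 22k
So 63 + 22k = 129, giving k = 3.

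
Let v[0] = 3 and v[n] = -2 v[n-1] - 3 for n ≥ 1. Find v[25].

The fixed point is -3/(1 + 2) = -1, so v[n] + 1 = -2(v[n-1] + 1).
Hence v[n] = 4·(-2)^n - 1.
v[25] = 4·(-2)^{25} - 1 = 4·-33554432 - 1 = -134217729.

-134217729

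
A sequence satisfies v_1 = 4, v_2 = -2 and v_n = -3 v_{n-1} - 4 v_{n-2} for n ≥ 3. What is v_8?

v_3 = -3·(-2) - 4·4 = -10
v_4 = -3·(-10) - 4·(-2) = 38
v_5 = -3·38 - 4·(-10) = -74
v_6 = -3·(-74) - 4·38 = 70
v_7 = -3·70 - 4·(-74) = 86
v_8 = -3·86 - 4·70 = -538

-538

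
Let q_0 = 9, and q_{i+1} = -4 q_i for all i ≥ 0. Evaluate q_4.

2304

q_1 = -4(9) = -36
q_2 = -4(-36) = 144
q_3 = -4(144) = -576
q_4 = -4(-576) = 2304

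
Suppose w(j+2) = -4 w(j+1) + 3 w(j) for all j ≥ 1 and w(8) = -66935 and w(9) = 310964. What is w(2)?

Rearranging, w(j-2) = (w(j) + 4 w(j-1)) / 3.
w(7) = (310964 + 4*(-66935)) / 3 = 43224/3 = 14408
w(6) = (-66935 + 4*14408) / 3 = -9303/3 = -3101
w(5) = (14408 + 4*(-3101)) / 3 = 2004/3 = 668
w(4) = (-3101 + 4*668) / 3 = -429/3 = -143
w(3) = (668 + 4*(-143)) / 3 = 96/3 = 32
w(2) = (-143 + 4*32) / 3 = -15/3 = -5

-5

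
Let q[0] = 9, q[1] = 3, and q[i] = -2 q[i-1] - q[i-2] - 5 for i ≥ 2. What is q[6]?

q[2] = -2*3 - 9 - 5 = -20
q[3] = -2*(-20) - 3 - 5 = 32
q[4] = -2*32 - (-20) - 5 = -49
q[5] = -2*(-49) - 32 - 5 = 61
q[6] = -2*61 - (-49) - 5 = -78

-78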